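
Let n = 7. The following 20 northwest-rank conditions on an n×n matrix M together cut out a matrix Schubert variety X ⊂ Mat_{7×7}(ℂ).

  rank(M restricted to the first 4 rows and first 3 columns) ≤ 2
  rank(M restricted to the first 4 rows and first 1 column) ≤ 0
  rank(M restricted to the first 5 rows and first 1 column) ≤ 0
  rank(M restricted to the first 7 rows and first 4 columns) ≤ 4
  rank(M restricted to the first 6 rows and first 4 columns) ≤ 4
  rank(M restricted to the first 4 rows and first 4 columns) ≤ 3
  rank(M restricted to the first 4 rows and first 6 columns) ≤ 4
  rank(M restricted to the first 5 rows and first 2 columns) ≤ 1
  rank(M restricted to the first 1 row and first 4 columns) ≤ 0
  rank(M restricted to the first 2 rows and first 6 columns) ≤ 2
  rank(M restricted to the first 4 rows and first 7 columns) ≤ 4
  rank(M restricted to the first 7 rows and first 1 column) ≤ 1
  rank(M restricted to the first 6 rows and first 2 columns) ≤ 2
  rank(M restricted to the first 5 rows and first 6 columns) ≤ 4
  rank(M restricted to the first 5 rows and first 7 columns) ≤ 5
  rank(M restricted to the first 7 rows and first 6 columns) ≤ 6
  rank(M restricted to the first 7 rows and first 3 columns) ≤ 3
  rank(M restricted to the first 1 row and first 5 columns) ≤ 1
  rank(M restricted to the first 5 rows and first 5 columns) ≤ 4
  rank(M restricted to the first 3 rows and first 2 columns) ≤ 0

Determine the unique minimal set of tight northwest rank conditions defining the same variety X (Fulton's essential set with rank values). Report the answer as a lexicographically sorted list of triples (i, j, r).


Rank table r_w(7×7) implied by the 20 constraints:

  i=1: 0 | 0 | 0 | 0 | 1 | 1 | 1
  i=2: 0 | 0 | 1 | 1 | 2 | 2 | 2
  i=3: 0 | 0 | 1 | 2 | 3 | 3 | 3
  i=4: 0 | 1 | 2 | 3 | 4 | 4 | 4
  i=5: 0 | 1 | 2 | 3 | 4 | 4 | 5
  i=6: 1 | 2 | 3 | 4 | 5 | 5 | 6
  i=7: 1 | 2 | 3 | 4 | 5 | 6 | 7

second differences of R give the permutation w = (5, 3, 4, 2, 7, 1, 6).

ℓ(w)=11; the 4 essential cells (i,j,r):

[(1, 4, 0), (3, 2, 0), (5, 1, 0), (5, 6, 4)]


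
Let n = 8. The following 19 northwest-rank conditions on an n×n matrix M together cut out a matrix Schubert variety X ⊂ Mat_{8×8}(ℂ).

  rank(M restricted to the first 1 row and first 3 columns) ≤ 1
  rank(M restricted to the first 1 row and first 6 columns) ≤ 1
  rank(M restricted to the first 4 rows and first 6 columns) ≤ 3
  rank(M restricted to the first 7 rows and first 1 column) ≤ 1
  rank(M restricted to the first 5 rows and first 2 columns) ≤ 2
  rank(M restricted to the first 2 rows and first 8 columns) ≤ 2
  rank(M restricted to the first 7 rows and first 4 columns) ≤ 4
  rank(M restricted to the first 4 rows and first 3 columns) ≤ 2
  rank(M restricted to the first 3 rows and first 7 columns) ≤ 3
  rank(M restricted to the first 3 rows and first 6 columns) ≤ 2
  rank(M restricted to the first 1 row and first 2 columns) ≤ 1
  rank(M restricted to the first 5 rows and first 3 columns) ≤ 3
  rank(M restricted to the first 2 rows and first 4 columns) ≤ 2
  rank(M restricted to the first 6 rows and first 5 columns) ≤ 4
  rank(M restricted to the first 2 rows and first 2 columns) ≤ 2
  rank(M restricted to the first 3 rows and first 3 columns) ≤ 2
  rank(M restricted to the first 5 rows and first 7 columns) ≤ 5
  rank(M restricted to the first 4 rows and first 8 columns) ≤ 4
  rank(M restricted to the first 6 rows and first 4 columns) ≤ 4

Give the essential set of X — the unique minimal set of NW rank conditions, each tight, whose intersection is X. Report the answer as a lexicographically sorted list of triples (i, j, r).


Reconstructing r_w from the 19 given conditions:

  1 | 1 | 1 | 1 | 1 | 1 | 1 | 1
  1 | 2 | 2 | 2 | 2 | 2 | 2 | 2
  1 | 2 | 2 | 2 | 2 | 2 | 3 | 3
  1 | 2 | 2 | 3 | 3 | 3 | 4 | 4
  1 | 2 | 3 | 4 | 4 | 4 | 5 | 5
  1 | 2 | 3 | 4 | 4 | 5 | 6 | 6
  1 | 2 | 3 | 4 | 5 | 6 | 7 | 7
  1 | 2 | 3 | 4 | 5 | 6 | 7 | 8

reading off 1-entries of Δ²R: w = (1, 2, 7, 4, 3, 6, 5, 8).

3 SE-corners of the 6-cell Rothe diagram give Ess(w):

[(3, 6, 2), (4, 3, 2), (6, 5, 4)]


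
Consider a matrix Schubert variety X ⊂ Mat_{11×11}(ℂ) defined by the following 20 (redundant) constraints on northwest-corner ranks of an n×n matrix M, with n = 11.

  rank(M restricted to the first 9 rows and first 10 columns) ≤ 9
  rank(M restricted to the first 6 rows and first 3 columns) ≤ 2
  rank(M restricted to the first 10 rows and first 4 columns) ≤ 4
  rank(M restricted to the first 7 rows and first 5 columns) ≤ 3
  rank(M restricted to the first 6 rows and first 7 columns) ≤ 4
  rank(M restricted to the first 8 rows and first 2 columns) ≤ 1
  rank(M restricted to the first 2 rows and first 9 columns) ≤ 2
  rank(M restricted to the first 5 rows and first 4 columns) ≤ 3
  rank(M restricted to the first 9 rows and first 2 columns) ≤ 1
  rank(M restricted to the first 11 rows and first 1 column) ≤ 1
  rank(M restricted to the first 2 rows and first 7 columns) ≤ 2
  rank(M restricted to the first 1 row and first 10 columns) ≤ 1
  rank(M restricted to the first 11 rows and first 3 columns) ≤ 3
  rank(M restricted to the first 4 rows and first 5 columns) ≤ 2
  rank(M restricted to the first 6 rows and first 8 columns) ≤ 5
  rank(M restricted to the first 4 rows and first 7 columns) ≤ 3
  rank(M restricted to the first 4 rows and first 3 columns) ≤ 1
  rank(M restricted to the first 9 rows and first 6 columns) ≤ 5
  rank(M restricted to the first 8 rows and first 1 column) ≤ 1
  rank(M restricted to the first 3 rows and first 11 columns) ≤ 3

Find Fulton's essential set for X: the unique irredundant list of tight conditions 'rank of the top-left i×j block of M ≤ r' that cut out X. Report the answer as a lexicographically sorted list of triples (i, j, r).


Computing R[i][j] = min implied NW-rank bound (n=11, 20 conditions):

  R[1]: 1, 1, 1, 1, 1, 1, 1, 1, 1, 1, 1
  R[2]: 1, 1, 1, 2, 2, 2, 2, 2, 2, 2, 2
  R[3]: 1, 1, 1, 2, 2, 3, 3, 3, 3, 3, 3
  R[4]: 1, 1, 1, 2, 2, 3, 3, 4, 4, 4, 4
  R[5]: 1, 1, 2, 3, 3, 4, 4, 5, 5, 5, 5
  R[6]: 1, 1, 2, 3, 3, 4, 4, 5, 6, 6, 6
  R[7]: 1, 1, 2, 3, 3, 4, 5, 6, 7, 7, 7
  R[8]: 1, 1, 2, 3, 4, 5, 6, 7, 8, 8, 8
  R[9]: 1, 1, 2, 3, 4, 5, 6, 7, 8, 9, 9
  R[10]: 1, 2, 3, 4, 5, 6, 7, 8, 9, 10, 10
  R[11]: 1, 2, 3, 4, 5, 6, 7, 8, 9, 10, 11

giving w = (1, 4, 6, 8, 3, 9, 7, 5, 10, 2, 11) via Δ²R.

Rothe diagram D(w) (17 cells), 6 SE-corners (essential conditions):

[(4, 3, 1), (4, 5, 2), (4, 7, 3), (6, 7, 4), (7, 5, 3), (9, 2, 1)]


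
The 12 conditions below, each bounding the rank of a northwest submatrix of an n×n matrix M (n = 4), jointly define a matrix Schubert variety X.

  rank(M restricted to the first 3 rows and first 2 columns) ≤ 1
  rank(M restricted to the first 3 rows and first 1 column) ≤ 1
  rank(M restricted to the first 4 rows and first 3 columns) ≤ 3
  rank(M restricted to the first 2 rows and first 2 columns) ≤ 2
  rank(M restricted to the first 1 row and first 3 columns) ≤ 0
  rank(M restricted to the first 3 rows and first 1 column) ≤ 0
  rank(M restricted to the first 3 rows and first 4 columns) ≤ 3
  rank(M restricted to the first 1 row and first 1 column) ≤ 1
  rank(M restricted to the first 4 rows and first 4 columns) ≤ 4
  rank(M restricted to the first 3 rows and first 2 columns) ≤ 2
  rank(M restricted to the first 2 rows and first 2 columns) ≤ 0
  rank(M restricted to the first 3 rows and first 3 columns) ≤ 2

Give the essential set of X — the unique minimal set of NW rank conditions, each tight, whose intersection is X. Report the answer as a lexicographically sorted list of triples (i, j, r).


Rank table r_w(4×4) implied by the 12 constraints:

  R[1]: 0  0  0  1
  R[2]: 0  0  1  2
  R[3]: 0  1  2  3
  R[4]: 1  2  3  4

the unique w with this rank table is (4, 3, 2, 1).

Fulton essential set (3 of the 6 Rothe cells):

[(1, 3, 0), (2, 2, 0), (3, 1, 0)]


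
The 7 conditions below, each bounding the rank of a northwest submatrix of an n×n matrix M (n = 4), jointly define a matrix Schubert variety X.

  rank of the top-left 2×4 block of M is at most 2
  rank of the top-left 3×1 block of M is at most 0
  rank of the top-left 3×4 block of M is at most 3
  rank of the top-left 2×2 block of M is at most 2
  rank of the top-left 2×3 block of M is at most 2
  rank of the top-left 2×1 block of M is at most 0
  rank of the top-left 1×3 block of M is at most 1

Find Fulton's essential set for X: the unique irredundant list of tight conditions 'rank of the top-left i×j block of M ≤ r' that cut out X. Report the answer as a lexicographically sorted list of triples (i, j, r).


The tightest implied rank at each (i,j), from the 7 conditions:

  row 1: 0 1 1 1
  row 2: 0 1 2 2
  row 3: 0 1 2 3
  row 4: 1 2 3 4

giving w = (2, 3, 4, 1) via Δ²R.

D(w) has 3 cells with 1 SE-corner; essential set:

[(3, 1, 0)]


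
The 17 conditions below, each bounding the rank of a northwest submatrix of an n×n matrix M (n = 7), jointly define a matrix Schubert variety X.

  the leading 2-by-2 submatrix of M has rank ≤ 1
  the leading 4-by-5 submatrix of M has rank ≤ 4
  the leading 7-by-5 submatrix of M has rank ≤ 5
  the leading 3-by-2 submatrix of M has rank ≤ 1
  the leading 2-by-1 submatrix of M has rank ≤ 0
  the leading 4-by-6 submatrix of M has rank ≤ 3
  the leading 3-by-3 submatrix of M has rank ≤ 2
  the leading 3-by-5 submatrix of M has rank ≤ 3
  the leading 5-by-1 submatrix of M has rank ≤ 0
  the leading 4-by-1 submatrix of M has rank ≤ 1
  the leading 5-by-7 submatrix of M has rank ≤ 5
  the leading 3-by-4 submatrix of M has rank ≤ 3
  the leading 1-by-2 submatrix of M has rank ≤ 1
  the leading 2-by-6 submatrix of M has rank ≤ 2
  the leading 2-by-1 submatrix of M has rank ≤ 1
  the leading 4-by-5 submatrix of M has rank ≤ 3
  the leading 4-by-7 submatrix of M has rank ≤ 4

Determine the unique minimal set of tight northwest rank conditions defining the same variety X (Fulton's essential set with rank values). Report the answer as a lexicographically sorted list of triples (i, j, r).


Propagating the 17 rank bounds to every northwest block:

  i=1: 0 | 1 | 1 | 1 | 1 | 1 | 1
  i=2: 0 | 1 | 2 | 2 | 2 | 2 | 2
  i=3: 0 | 1 | 2 | 3 | 3 | 3 | 3
  i=4: 0 | 1 | 2 | 3 | 3 | 3 | 4
  i=5: 0 | 1 | 2 | 3 | 4 | 4 | 5
  i=6: 1 | 2 | 3 | 4 | 5 | 5 | 6
  i=7: 1 | 2 | 3 | 4 | 5 | 6 | 7

reading off 1-entries of Δ²R: w = (2, 3, 4, 7, 5, 1, 6).

Fulton essential set (2 of the 7 Rothe cells):

[(4, 6, 3), (5, 1, 0)]


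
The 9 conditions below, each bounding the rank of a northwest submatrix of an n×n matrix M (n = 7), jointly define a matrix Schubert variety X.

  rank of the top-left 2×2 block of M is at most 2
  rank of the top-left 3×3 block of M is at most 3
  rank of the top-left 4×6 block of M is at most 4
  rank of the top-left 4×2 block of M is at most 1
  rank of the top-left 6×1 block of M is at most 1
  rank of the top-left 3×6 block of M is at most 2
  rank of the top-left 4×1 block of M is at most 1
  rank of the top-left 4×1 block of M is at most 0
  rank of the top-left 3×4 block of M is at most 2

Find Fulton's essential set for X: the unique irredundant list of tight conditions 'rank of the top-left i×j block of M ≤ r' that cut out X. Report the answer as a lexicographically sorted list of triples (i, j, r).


Computing R[i][j] = min implied NW-rank bound (n=7, 9 conditions):

  R[1]: 0 | 1 | 1 | 1 | 1 | 1 | 1
  R[2]: 0 | 1 | 2 | 2 | 2 | 2 | 2
  R[3]: 0 | 1 | 2 | 2 | 2 | 2 | 3
  R[4]: 0 | 1 | 2 | 3 | 3 | 3 | 4
  R[5]: 1 | 2 | 3 | 4 | 4 | 4 | 5
  R[6]: 1 | 2 | 3 | 4 | 5 | 5 | 6
  R[7]: 1 | 2 | 3 | 4 | 5 | 6 | 7

so w = (2, 3, 7, 4, 1, 5, 6).

Rothe diagram D(w) (7 cells), 2 SE-corners (essential conditions):

[(3, 6, 2), (4, 1, 0)]


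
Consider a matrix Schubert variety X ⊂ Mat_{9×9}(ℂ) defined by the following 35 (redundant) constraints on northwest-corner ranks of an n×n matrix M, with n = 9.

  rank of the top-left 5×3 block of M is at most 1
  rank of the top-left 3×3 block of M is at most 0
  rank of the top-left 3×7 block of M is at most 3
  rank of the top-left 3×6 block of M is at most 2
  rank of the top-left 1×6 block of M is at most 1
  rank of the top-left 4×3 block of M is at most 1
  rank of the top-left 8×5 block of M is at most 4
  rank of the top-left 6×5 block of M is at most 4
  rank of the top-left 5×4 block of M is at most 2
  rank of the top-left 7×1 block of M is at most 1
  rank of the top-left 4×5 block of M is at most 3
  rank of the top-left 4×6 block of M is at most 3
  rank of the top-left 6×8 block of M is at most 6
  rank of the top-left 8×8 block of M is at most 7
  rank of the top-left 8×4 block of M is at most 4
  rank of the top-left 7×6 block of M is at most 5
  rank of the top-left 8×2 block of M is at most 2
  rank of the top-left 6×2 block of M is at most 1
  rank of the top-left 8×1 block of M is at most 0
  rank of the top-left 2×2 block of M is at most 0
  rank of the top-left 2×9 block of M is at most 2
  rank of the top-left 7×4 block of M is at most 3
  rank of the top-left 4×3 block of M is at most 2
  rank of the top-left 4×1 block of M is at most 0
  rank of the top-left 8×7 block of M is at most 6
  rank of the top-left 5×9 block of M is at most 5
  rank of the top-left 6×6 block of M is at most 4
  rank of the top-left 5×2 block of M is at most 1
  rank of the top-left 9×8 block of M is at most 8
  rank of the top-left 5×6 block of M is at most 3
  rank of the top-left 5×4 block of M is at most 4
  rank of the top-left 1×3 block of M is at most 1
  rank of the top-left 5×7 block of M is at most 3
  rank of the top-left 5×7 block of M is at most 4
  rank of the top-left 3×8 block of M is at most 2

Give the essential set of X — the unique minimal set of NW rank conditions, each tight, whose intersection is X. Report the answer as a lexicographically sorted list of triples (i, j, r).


Reconstructing r_w from the 35 given conditions:

  R[1]: 0 0 0 1 1 1 1 1 1
  R[2]: 0 0 0 1 2 2 2 2 2
  R[3]: 0 0 0 1 2 2 2 2 3
  R[4]: 0 1 1 2 3 3 3 3 4
  R[5]: 0 1 1 2 3 3 3 4 5
  R[6]: 0 1 2 3 4 4 4 5 6
  R[7]: 0 1 2 3 4 5 5 6 7
  R[8]: 0 1 2 3 4 5 6 7 8
  R[9]: 1 2 3 4 5 6 7 8 9

giving w = (4, 5, 9, 2, 8, 3, 6, 7, 1) via Δ²R.

Fulton essential set (5 of the 20 Rothe cells):

[(3, 3, 0), (3, 8, 2), (5, 3, 1), (5, 7, 3), (8, 1, 0)]


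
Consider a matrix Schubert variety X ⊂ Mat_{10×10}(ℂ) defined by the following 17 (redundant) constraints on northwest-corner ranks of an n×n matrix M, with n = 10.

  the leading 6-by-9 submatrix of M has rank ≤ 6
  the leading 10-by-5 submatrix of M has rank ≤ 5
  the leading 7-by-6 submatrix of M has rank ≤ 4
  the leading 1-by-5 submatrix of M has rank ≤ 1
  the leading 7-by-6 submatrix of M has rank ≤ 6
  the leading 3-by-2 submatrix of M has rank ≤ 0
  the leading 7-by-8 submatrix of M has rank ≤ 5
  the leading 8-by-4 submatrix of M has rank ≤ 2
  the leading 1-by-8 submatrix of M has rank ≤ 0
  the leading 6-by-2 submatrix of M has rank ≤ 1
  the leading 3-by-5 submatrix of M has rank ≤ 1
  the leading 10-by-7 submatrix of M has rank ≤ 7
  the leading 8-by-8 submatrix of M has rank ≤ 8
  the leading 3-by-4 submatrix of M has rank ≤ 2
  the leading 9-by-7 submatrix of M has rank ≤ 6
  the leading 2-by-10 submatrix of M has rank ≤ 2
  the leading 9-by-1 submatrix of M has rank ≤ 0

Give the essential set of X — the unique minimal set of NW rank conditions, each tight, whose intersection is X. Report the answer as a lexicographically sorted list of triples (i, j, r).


Recovering R(i,j) via the rank-extension bound from the 17 conditions:

  R[1]: 0  0  0  0  0  0  0  0  1  1
  R[2]: 0  0  1  1  1  1  1  1  2  2
  R[3]: 0  0  1  1  1  2  2  2  3  3
  R[4]: 0  1  2  2  2  3  3  3  4  4
  R[5]: 0  1  2  2  3  4  4  4  5  5
  R[6]: 0  1  2  2  3  4  5  5  6  6
  R[7]: 0  1  2  2  3  4  5  5  6  7
  R[8]: 0  1  2  2  3  4  5  6  7  8
  R[9]: 0  1  2  3  4  5  6  7  8  9
  R[10]: 1  2  3  4  5  6  7  8  9  10

giving w = (9, 3, 6, 2, 5, 7, 10, 8, 4, 1) via Δ²R.

Rothe diagram D(w) (25 cells), 6 SE-corners (essential conditions):

[(1, 8, 0), (3, 2, 0), (3, 5, 1), (7, 8, 5), (8, 4, 2), (9, 1, 0)]


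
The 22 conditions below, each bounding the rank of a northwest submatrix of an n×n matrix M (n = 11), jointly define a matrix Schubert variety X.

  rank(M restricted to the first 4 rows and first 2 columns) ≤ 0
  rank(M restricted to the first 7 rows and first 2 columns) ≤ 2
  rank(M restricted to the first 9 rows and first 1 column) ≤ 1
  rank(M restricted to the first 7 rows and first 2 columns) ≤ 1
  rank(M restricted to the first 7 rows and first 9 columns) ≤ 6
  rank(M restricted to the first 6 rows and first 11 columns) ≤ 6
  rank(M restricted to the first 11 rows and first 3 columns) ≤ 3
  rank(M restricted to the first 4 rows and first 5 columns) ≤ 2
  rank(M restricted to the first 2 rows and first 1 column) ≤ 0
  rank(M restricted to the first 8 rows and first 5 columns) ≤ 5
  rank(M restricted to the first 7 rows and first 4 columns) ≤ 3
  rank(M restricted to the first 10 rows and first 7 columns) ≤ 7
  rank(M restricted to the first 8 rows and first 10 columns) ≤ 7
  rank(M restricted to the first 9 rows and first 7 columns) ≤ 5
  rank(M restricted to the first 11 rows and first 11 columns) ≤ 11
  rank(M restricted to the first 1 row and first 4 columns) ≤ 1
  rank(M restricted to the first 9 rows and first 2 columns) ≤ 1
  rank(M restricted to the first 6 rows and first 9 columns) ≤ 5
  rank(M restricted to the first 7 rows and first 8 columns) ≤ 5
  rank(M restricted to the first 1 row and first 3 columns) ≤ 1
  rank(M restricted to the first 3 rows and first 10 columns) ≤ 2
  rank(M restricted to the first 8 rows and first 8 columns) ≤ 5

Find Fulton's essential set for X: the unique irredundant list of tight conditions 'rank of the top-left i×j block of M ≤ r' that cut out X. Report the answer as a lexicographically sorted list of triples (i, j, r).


Computing R[i][j] = min implied NW-rank bound (n=11, 22 conditions):

  row 1: 0  0  1  1  1  1  1  1  1  1  1
  row 2: 0  0  1  2  2  2  2  2  2  2  2
  row 3: 0  0  1  2  2  2  2  2  2  2  3
  row 4: 0  0  1  2  2  3  3  3  3  3  4
  row 5: 1  1  2  3  3  4  4  4  4  4  5
  row 6: 1  1  2  3  4  5  5  5  5  5  6
  row 7: 1  1  2  3  4  5  5  5  6  6  7
  row 8: 1  1  2  3  4  5  5  5  6  7  8
  row 9: 1  1  2  3  4  5  5  6  7  8  9
  row 10: 1  2  3  4  5  6  6  7  8  9  10
  row 11: 1  2  3  4  5  6  7  8  9  10  11

giving w = (3, 4, 11, 6, 1, 5, 9, 10, 8, 2, 7) via Δ²R.

|D(w)|=24, |Ess(w)|=6:

[(3, 10, 2), (4, 2, 0), (4, 5, 2), (8, 8, 5), (9, 2, 1), (9, 7, 5)]


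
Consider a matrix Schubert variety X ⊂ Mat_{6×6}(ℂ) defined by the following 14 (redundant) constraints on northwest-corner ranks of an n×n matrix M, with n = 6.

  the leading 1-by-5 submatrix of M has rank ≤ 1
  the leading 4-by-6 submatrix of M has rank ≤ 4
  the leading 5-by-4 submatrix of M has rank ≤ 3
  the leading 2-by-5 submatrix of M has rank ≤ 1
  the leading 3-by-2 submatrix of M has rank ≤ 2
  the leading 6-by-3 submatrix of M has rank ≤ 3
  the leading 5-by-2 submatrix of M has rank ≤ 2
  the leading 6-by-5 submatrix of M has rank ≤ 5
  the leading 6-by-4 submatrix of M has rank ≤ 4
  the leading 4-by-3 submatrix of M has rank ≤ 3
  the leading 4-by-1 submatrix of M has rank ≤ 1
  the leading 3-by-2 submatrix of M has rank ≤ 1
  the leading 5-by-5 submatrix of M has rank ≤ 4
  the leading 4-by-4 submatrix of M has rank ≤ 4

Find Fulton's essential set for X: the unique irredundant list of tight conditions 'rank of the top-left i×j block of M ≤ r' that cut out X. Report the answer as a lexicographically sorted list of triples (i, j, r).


The tightest implied rank at each (i,j), from the 14 conditions:

  R[1]: 1, 1, 1, 1, 1, 1
  R[2]: 1, 1, 1, 1, 1, 2
  R[3]: 1, 1, 2, 2, 2, 3
  R[4]: 1, 2, 3, 3, 3, 4
  R[5]: 1, 2, 3, 3, 4, 5
  R[6]: 1, 2, 3, 4, 5, 6

reading off 1-entries of Δ²R: w = (1, 6, 3, 2, 5, 4).

Fulton essential set (3 of the 6 Rothe cells):

[(2, 5, 1), (3, 2, 1), (5, 4, 3)]


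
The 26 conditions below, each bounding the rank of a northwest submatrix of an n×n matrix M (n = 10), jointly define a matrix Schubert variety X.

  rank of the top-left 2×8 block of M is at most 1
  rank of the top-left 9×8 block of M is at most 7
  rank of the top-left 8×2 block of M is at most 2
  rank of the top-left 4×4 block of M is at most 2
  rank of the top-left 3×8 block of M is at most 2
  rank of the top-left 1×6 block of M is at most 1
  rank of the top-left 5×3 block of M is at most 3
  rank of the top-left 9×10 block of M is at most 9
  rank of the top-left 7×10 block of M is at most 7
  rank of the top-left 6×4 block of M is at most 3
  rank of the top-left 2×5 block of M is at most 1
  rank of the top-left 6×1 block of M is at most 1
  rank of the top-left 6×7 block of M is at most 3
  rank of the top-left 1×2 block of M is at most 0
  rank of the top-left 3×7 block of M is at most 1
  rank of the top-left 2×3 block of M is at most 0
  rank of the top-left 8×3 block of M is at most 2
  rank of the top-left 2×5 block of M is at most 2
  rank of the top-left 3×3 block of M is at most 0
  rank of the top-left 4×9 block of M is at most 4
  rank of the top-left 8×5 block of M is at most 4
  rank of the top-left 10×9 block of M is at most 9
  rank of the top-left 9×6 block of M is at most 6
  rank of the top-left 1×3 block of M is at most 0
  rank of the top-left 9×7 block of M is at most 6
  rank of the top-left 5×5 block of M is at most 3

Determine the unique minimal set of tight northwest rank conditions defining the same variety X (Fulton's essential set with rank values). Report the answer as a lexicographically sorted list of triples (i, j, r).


Rank table r_w(10×10) implied by the 26 constraints:

  i=1: 0 0 0 1 1 1 1 1 1 1
  i=2: 0 0 0 1 1 1 1 1 2 2
  i=3: 0 0 0 1 1 1 1 2 3 3
  i=4: 1 1 1 2 2 2 2 3 4 4
  i=5: 1 2 2 3 3 3 3 4 5 5
  i=6: 1 2 2 3 3 3 3 4 5 6
  i=7: 1 2 2 3 4 4 4 5 6 7
  i=8: 1 2 2 3 4 5 5 6 7 8
  i=9: 1 2 3 4 5 6 6 7 8 9
  i=10: 1 2 3 4 5 6 7 8 9 10

the unique w with this rank table is (4, 9, 8, 1, 2, 10, 5, 6, 3, 7).

|D(w)|=22, |Ess(w)|=5:

[(2, 8, 1), (3, 3, 0), (3, 7, 1), (6, 7, 3), (8, 3, 2)]


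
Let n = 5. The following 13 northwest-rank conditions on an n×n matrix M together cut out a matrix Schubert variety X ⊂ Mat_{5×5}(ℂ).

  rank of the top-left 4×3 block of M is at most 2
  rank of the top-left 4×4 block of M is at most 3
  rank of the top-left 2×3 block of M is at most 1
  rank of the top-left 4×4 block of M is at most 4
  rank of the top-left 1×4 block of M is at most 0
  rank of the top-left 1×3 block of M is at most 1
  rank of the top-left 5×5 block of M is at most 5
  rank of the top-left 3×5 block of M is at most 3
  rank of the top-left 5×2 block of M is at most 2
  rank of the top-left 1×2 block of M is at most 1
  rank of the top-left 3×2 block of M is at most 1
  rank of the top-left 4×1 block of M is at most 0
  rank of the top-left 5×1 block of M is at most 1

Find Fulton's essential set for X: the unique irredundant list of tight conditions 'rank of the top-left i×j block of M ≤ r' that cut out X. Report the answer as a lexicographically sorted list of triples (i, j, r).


Propagating the 13 rank bounds to every northwest block:

  0 0 0 0 1
  0 1 1 1 2
  0 1 2 2 3
  0 1 2 3 4
  1 2 3 4 5

reading off 1-entries of Δ²R: w = (5, 2, 3, 4, 1).

|D(w)|=7, |Ess(w)|=2:

[(1, 4, 0), (4, 1, 0)]


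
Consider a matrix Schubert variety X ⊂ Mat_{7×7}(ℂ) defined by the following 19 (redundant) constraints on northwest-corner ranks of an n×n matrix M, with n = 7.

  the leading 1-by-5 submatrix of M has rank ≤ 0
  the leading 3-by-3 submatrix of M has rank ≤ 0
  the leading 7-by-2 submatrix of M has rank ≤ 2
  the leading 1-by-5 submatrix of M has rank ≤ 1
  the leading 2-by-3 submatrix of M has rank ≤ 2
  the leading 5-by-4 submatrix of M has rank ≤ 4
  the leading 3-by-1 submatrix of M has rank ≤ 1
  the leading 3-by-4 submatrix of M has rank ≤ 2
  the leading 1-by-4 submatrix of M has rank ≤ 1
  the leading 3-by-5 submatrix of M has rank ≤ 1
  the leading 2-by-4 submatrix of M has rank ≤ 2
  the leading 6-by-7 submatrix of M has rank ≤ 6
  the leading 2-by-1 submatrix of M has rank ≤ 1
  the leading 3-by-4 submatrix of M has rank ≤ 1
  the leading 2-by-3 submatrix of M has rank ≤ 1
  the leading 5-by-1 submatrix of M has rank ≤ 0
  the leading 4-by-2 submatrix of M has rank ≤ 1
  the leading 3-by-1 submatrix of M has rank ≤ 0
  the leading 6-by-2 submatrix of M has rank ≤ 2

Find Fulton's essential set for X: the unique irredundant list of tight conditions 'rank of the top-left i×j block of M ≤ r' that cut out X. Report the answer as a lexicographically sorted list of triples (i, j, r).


The tightest implied rank at each (i,j), from the 19 conditions:

  row 1: 0 0 0 0 0 1 1
  row 2: 0 0 0 1 1 2 2
  row 3: 0 0 0 1 1 2 3
  row 4: 0 1 1 2 2 3 4
  row 5: 0 1 2 3 3 4 5
  row 6: 1 2 3 4 4 5 6
  row 7: 1 2 3 4 5 6 7

second differences of R give the permutation w = (6, 4, 7, 2, 3, 1, 5).

Fulton essential set (4 of the 14 Rothe cells):

[(1, 5, 0), (3, 3, 0), (3, 5, 1), (5, 1, 0)]


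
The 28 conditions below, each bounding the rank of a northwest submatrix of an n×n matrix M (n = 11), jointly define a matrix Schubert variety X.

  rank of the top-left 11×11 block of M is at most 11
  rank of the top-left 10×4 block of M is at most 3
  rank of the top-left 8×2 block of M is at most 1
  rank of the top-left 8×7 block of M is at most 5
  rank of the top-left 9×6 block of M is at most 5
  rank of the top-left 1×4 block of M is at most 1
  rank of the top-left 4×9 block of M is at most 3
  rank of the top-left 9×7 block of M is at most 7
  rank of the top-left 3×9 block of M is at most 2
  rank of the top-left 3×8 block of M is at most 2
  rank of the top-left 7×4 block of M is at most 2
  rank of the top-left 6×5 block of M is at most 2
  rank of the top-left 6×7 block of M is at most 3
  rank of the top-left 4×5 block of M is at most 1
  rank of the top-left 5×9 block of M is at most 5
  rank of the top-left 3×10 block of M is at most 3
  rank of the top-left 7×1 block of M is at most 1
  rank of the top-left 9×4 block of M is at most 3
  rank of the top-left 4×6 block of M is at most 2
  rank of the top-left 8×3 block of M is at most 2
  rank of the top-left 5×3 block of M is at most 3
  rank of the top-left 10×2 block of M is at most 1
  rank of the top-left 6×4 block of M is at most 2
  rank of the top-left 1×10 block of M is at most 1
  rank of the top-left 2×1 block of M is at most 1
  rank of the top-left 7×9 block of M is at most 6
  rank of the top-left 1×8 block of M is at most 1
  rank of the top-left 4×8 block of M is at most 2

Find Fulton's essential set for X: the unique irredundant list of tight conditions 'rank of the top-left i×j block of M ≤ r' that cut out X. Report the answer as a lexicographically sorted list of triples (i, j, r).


Recovering R(i,j) via the rank-extension bound from the 28 conditions:

  1 1 1 1 1 1 1 1 1 1 1
  1 1 1 1 1 2 2 2 2 2 2
  1 1 1 1 1 2 2 2 2 3 3
  1 1 1 1 1 2 2 2 3 4 4
  1 1 2 2 2 3 3 3 4 5 5
  1 1 2 2 2 3 3 4 5 6 6
  1 1 2 2 3 4 4 5 6 7 7
  1 1 2 3 4 5 5 6 7 8 8
  1 1 2 3 4 5 6 7 8 9 9
  1 1 2 3 4 5 6 7 8 9 10
  1 2 3 4 5 6 7 8 9 10 11

giving w = (1, 6, 10, 9, 3, 8, 5, 4, 7, 11, 2) via Δ²R.

Fulton essential set (7 of the 27 Rothe cells):

[(3, 9, 2), (4, 5, 1), (4, 8, 2), (6, 5, 2), (6, 7, 3), (7, 4, 2), (10, 2, 1)]


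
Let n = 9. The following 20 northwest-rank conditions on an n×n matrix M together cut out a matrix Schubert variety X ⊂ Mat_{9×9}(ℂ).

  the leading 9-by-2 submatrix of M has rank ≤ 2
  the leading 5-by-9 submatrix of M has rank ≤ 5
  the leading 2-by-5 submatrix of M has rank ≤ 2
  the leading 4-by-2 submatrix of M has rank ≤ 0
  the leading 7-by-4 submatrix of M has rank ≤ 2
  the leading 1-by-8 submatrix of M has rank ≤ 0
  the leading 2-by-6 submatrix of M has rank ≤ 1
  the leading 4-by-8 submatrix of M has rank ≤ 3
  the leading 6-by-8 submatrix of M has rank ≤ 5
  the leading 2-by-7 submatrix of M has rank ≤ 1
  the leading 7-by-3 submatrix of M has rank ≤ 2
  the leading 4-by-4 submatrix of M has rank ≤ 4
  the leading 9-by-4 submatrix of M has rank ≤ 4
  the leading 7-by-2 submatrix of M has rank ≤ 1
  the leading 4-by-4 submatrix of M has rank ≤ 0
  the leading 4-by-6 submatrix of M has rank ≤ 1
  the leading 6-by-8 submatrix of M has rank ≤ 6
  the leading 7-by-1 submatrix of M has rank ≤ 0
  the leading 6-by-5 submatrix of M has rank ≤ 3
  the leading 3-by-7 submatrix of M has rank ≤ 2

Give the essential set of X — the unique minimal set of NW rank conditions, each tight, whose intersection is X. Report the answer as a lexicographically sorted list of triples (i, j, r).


Rank table r_w(9×9) implied by the 20 constraints:

  i=1: 0 0 0 0 0 0 0 0 1
  i=2: 0 0 0 0 1 1 1 1 2
  i=3: 0 0 0 0 1 1 2 2 3
  i=4: 0 0 0 0 1 1 2 3 4
  i=5: 0 1 1 1 2 2 3 4 5
  i=6: 0 1 2 2 3 3 4 5 6
  i=7: 0 1 2 2 3 4 5 6 7
  i=8: 1 2 3 3 4 5 6 7 8
  i=9: 1 2 3 4 5 6 7 8 9

hence w(1..9) = (9, 5, 7, 8, 2, 3, 6, 1, 4).

D(w) has 26 cells with 5 SE-corners; essential set:

[(1, 8, 0), (4, 4, 0), (4, 6, 1), (7, 1, 0), (7, 4, 2)]


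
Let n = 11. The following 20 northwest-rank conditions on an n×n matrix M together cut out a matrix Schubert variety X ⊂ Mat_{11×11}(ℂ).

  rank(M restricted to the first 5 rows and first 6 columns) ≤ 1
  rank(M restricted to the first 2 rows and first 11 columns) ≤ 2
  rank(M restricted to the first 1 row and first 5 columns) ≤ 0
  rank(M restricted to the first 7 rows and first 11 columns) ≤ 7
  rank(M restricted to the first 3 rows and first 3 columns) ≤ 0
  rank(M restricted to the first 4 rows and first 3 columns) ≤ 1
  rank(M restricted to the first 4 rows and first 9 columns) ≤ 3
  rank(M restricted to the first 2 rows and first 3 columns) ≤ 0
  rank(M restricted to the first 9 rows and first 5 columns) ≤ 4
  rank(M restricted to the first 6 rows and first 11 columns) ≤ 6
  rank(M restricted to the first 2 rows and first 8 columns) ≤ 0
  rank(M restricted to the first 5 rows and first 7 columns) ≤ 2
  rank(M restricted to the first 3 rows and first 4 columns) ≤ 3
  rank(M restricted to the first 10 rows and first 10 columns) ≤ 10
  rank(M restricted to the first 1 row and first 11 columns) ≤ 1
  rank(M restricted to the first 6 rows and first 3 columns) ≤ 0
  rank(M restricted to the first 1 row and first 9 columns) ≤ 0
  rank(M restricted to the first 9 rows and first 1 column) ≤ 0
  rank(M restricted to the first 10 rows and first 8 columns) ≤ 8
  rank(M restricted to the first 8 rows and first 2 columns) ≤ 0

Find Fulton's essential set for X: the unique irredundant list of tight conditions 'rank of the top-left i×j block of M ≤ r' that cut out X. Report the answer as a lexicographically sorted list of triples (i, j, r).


Propagating the 20 rank bounds to every northwest block:

  0, 0, 0, 0, 0, 0, 0, 0, 0, 1, 1
  0, 0, 0, 0, 0, 0, 0, 0, 1, 2, 2
  0, 0, 0, 1, 1, 1, 1, 1, 2, 3, 3
  0, 0, 0, 1, 1, 1, 2, 2, 3, 4, 4
  0, 0, 0, 1, 1, 1, 2, 3, 4, 5, 5
  0, 0, 0, 1, 2, 2, 3, 4, 5, 6, 6
  0, 0, 1, 2, 3, 3, 4, 5, 6, 7, 7
  0, 0, 1, 2, 3, 4, 5, 6, 7, 8, 8
  0, 1, 2, 3, 4, 5, 6, 7, 8, 9, 9
  1, 2, 3, 4, 5, 6, 7, 8, 9, 10, 10
  1, 2, 3, 4, 5, 6, 7, 8, 9, 10, 11

hence w(1..11) = (10, 9, 4, 7, 8, 5, 3, 6, 2, 1, 11).

ℓ(w)=38; the 6 essential cells (i,j,r):

[(1, 9, 0), (2, 8, 0), (5, 6, 1), (6, 3, 0), (8, 2, 0), (9, 1, 0)]


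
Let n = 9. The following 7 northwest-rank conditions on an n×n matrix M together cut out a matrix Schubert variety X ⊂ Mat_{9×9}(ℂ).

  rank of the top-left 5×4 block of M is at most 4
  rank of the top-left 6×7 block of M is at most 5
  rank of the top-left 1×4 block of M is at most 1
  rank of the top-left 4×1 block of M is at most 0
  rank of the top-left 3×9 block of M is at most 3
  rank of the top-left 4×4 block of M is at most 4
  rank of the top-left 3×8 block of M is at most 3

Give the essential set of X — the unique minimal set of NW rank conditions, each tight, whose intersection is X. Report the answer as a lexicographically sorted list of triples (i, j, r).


Rank table r_w(9×9) implied by the 7 constraints:

  row 1: 0  1  1  1  1  1  1  1  1
  row 2: 0  1  2  2  2  2  2  2  2
  row 3: 0  1  2  3  3  3  3  3  3
  row 4: 0  1  2  3  4  4  4  4  4
  row 5: 1  2  3  4  5  5  5  5  5
  row 6: 1  2  3  4  5  5  5  6  6
  row 7: 1  2  3  4  5  6  6  7  7
  row 8: 1  2  3  4  5  6  7  8  8
  row 9: 1  2  3  4  5  6  7  8  9

so w = (2, 3, 4, 5, 1, 8, 6, 7, 9).

Fulton essential set (2 of the 6 Rothe cells):

[(4, 1, 0), (6, 7, 5)]


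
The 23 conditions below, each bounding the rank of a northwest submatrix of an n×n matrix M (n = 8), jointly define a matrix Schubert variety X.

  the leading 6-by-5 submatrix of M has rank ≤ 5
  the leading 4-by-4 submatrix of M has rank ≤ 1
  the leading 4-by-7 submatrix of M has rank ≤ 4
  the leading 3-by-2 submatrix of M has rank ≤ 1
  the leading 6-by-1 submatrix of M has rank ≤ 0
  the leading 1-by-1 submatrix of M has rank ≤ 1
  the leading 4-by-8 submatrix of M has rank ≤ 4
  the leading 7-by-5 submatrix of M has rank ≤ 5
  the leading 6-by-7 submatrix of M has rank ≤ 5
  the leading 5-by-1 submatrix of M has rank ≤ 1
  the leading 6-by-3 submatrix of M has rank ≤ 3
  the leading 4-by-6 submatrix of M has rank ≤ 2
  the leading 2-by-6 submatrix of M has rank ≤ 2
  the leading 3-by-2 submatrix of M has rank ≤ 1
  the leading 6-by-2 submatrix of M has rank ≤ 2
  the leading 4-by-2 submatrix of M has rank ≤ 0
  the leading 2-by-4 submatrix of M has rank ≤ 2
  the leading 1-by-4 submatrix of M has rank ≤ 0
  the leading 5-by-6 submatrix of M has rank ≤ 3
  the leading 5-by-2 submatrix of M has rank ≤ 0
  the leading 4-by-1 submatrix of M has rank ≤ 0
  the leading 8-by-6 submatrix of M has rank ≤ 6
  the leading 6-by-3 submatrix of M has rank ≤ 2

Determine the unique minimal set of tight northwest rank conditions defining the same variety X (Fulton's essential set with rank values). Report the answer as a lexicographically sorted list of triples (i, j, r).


Computing R[i][j] = min implied NW-rank bound (n=8, 23 conditions):

  i=1: 0 | 0 | 0 | 0 | 1 | 1 | 1 | 1
  i=2: 0 | 0 | 1 | 1 | 2 | 2 | 2 | 2
  i=3: 0 | 0 | 1 | 1 | 2 | 2 | 3 | 3
  i=4: 0 | 0 | 1 | 1 | 2 | 2 | 3 | 4
  i=5: 0 | 0 | 1 | 2 | 3 | 3 | 4 | 5
  i=6: 0 | 1 | 2 | 3 | 4 | 4 | 5 | 6
  i=7: 1 | 2 | 3 | 4 | 5 | 5 | 6 | 7
  i=8: 1 | 2 | 3 | 4 | 5 | 6 | 7 | 8

second differences of R give the permutation w = (5, 3, 7, 8, 4, 2, 1, 6).

Rothe diagram D(w) (17 cells), 5 SE-corners (essential conditions):

[(1, 4, 0), (4, 4, 1), (4, 6, 2), (5, 2, 0), (6, 1, 0)]


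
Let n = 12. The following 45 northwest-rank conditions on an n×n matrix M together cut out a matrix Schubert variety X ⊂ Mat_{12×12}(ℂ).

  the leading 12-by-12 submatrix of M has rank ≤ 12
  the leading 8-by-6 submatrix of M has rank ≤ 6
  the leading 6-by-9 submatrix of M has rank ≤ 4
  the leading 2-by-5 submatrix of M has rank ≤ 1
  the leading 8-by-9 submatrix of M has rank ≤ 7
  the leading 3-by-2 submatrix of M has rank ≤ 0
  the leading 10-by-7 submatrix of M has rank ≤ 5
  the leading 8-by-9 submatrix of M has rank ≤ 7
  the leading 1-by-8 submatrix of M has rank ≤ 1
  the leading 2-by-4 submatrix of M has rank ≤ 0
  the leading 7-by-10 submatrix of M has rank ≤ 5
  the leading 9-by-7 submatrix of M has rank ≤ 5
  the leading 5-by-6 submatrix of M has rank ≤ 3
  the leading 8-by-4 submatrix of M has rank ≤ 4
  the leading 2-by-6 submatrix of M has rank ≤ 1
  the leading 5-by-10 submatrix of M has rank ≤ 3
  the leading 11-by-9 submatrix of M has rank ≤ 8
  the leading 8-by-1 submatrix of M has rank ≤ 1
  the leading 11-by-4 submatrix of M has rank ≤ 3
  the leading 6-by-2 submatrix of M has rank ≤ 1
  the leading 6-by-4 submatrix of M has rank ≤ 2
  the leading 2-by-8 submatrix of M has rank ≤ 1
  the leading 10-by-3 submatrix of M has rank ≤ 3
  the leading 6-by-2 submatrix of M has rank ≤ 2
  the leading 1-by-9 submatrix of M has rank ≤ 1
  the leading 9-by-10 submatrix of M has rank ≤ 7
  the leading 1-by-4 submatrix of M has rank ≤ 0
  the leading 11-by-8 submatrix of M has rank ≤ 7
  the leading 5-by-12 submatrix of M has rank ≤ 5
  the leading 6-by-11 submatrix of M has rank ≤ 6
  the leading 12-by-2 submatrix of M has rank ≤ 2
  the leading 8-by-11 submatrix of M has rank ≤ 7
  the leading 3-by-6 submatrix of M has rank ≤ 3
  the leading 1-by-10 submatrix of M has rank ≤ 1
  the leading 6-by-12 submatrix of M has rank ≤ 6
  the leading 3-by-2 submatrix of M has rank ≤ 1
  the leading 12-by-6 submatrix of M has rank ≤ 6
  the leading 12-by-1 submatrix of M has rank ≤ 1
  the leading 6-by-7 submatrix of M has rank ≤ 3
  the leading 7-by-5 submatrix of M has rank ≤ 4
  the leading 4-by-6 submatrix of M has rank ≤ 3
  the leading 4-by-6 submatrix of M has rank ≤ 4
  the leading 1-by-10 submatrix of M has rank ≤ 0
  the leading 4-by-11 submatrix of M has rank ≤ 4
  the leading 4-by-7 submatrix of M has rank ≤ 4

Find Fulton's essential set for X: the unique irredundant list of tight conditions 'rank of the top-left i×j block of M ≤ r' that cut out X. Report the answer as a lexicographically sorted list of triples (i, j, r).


Propagating the 45 rank bounds to every northwest block:

  row 1: 0 0 0 0 0 0 0 0 0 0 1 1
  row 2: 0 0 0 0 1 1 1 1 1 1 2 2
  row 3: 0 0 1 1 2 2 2 2 2 2 3 3
  row 4: 1 1 2 2 3 3 3 3 3 3 4 4
  row 5: 1 1 2 2 3 3 3 3 3 3 4 5
  row 6: 1 1 2 2 3 3 3 4 4 4 5 6
  row 7: 1 2 3 3 4 4 4 5 5 5 6 7
  row 8: 1 2 3 3 4 5 5 6 6 6 7 8
  row 9: 1 2 3 3 4 5 5 6 7 7 8 9
  row 10: 1 2 3 3 4 5 5 6 7 8 9 10
  row 11: 1 2 3 3 4 5 6 7 8 9 10 11
  row 12: 1 2 3 4 5 6 7 8 9 10 11 12

the unique w with this rank table is (11, 5, 3, 1, 12, 8, 2, 6, 9, 10, 7, 4).

D(w) has 33 cells with 9 SE-corners; essential set:

[(1, 10, 0), (2, 4, 0), (3, 2, 0), (5, 10, 3), (6, 2, 1), (6, 4, 2), (6, 7, 3), (10, 7, 5), (11, 4, 3)]


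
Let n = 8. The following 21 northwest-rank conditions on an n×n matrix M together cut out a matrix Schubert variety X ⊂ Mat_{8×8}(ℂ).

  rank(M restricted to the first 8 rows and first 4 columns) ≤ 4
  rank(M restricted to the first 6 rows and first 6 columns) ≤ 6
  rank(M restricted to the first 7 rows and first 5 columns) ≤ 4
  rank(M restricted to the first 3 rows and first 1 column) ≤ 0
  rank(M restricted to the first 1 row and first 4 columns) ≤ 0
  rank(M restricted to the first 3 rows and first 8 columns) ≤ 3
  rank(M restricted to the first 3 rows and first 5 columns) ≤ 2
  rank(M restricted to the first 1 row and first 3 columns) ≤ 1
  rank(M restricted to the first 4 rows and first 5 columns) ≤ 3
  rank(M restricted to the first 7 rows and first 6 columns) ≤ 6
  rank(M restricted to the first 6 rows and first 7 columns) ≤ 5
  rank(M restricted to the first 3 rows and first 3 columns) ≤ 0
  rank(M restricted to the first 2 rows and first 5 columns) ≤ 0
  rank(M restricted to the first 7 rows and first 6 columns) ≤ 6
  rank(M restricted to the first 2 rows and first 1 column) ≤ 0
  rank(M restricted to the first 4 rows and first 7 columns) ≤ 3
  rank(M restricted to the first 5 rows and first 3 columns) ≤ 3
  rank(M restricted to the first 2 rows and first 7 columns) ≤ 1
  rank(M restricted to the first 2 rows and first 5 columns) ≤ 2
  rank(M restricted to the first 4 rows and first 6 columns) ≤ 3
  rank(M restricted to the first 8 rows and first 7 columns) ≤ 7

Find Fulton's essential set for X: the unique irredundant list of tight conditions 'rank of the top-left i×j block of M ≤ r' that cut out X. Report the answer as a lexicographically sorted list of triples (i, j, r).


Rank table r_w(8×8) implied by the 21 constraints:

  row 1: 0 | 0 | 0 | 0 | 0 | 1 | 1 | 1
  row 2: 0 | 0 | 0 | 0 | 0 | 1 | 1 | 2
  row 3: 0 | 0 | 0 | 1 | 1 | 2 | 2 | 3
  row 4: 1 | 1 | 1 | 2 | 2 | 3 | 3 | 4
  row 5: 1 | 2 | 2 | 3 | 3 | 4 | 4 | 5
  row 6: 1 | 2 | 3 | 4 | 4 | 5 | 5 | 6
  row 7: 1 | 2 | 3 | 4 | 4 | 5 | 6 | 7
  row 8: 1 | 2 | 3 | 4 | 5 | 6 | 7 | 8

giving w = (6, 8, 4, 1, 2, 3, 7, 5) via Δ²R.

ℓ(w)=15; the 4 essential cells (i,j,r):

[(2, 5, 0), (2, 7, 1), (3, 3, 0), (7, 5, 4)]
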